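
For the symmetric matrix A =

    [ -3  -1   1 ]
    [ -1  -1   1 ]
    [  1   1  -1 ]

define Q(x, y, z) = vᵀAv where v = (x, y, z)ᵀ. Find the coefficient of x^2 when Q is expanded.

-3

The coefficient of x^2 is the diagonal entry A[1,1] = -3.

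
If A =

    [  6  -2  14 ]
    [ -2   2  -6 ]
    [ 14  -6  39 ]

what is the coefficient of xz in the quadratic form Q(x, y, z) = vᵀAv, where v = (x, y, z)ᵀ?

The coefficient of xz is A[1,3] + A[3,1] = 2·14 = 28.

28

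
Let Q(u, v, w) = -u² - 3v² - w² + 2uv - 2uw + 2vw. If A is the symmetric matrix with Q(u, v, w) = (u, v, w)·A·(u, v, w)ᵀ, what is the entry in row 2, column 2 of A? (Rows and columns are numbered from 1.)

The coefficient of v² in Q is -3, and that is exactly A[2,2].

-3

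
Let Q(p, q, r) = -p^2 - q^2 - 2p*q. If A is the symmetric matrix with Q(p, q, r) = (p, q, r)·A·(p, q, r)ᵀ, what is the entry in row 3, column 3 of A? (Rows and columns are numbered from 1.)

0

The coefficient of r^2 in Q is 0, and that is exactly A[3,3].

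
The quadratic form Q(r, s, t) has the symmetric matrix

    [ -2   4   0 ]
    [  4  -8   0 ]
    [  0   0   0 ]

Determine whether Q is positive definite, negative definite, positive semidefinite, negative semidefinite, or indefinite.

Row-reducing A symmetrically gives the diagonal entries -2, 0, 0.
That gives 1 negative, 2 zero pivots.
Hence Q is negative semidefinite.

negative semidefinite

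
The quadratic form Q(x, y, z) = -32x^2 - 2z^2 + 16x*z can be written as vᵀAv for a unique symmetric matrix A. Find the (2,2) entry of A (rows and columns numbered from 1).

The coefficient of y^2 in Q is 0, and that is exactly A[2,2].

0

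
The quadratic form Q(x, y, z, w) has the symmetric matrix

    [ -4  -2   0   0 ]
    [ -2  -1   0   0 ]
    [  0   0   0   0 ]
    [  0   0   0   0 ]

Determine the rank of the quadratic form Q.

Symmetric row and column elimination reduces A to a congruent diagonal form with pivots -4, 0, 0, 0.
Counting signs: 1 negative, 3 zero.
The rank is the number of nonzero pivots: 1.

1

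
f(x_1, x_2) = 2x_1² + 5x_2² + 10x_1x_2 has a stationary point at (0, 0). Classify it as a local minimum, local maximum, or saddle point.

saddle point

The Hessian at the origin is H = [[4, 10], [10, 10]].
det H = 4·10 − (10)² = -60 < 0, so H is indefinite.
Therefore the origin is a saddle point.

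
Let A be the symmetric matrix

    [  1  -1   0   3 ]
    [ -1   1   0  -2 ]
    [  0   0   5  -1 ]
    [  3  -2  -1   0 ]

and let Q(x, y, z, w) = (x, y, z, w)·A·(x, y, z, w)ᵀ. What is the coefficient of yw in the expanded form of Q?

The coefficient of yw is A[2,4] + A[4,2] = 2·(-2) = -4.

-4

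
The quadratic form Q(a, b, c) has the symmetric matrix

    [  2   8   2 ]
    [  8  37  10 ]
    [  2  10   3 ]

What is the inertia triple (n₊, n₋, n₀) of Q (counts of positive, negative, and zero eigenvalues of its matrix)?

(3, 0, 0)

An LDLᵀ factorisation of A has diagonal entries 2, 5, 1/5.
So there are 3 positive pivots.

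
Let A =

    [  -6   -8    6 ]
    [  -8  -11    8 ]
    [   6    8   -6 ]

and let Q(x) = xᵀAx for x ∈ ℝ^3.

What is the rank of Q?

2

Applying the same elementary operations to the rows and columns of A produces a congruent diagonal matrix with entries -6, -1/3, 0.
That gives 2 negative, 1 zero pivots.
The rank is the number of nonzero pivots: 2.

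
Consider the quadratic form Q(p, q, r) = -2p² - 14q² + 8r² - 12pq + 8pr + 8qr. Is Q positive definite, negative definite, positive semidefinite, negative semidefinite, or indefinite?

Write A = [[-2, -6, 4], [-6, -14, 4], [4, 4, 8]].
Applying the same elementary operations to the rows and columns of A produces a congruent diagonal matrix with entries -2, 4, 0.
Counting signs: 1 positive, 1 negative, 1 zero.
Hence Q is indefinite.

indefinite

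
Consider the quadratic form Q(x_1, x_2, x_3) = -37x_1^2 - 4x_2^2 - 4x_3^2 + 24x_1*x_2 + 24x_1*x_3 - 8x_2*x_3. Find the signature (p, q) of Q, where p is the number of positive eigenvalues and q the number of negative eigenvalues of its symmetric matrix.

(0, 2)

The symmetric matrix is A = [[-37, 12, 12], [12, -4, -4], [12, -4, -4]].
Congruent diagonalization of A (simultaneous row and column reduction) yields pivots -37, -4/37, 0.
Counting signs: 2 negative, 1 zero.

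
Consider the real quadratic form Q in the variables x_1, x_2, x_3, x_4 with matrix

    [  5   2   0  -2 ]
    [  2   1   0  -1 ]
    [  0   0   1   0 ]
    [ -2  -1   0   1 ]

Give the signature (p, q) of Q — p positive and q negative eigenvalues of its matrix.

Row-reducing A symmetrically gives the diagonal entries 5, 1/5, 1, 0.
Counting signs: 3 positive, 1 zero.

(3, 0)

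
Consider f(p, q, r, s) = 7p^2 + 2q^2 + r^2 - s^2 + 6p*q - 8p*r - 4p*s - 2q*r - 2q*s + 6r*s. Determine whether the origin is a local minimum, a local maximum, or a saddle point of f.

saddle point

The Hessian at the origin is H = [[14, 6, -8, -4], [6, 4, -2, -2], [-8, -2, 2, 6], [-4, -2, 6, -2]].
Applying the same elementary operations to the rows and columns of H produces a congruent diagonal matrix with entries 14, 10/7, -4, 4/5.
So there are 3 positive, 1 negative pivots.
H is indefinite, so the origin is a saddle point.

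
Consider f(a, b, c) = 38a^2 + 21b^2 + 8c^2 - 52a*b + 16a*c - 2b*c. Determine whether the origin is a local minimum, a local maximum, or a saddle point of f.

local minimum

The Hessian at the origin is H = [[76, -52, 16], [-52, 42, -2], [16, -2, 16]].
Applying the same elementary operations to the rows and columns of H produces a congruent diagonal matrix with entries 76, 122/19, 10/61.
That gives 3 positive pivots.
H is positive definite, so the origin is a strict local minimum.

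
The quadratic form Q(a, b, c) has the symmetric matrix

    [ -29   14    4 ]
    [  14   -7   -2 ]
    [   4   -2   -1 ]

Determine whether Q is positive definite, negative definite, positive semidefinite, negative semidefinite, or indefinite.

negative definite

Leading principal minors: Δ_1 = -29, Δ_2 = 7, Δ_3 = -3.
The signs alternate starting with Δ_1 < 0, so by Sylvester's criterion Q is negative definite.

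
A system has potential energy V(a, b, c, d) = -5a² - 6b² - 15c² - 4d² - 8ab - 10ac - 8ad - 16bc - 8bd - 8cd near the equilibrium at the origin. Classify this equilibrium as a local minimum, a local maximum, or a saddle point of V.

The Hessian at the origin is H = [[-10, -8, -10, -8], [-8, -12, -16, -8], [-10, -16, -30, -8], [-8, -8, -8, -8]].
Applying the same elementary operations to the rows and columns of H produces a congruent diagonal matrix with entries -10, -28/5, -60/7, -8/15.
That gives 4 negative pivots.
H is negative definite, so the origin is a strict local maximum.

local maximum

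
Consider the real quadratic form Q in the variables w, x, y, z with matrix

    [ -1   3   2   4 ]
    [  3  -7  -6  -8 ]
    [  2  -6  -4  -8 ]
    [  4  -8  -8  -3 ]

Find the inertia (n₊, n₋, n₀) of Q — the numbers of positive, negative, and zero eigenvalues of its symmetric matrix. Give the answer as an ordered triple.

Row-reducing A symmetrically gives the diagonal entries -1, 2, 0, 5.
That gives 2 positive, 1 negative, 1 zero pivots.

(2, 1, 1)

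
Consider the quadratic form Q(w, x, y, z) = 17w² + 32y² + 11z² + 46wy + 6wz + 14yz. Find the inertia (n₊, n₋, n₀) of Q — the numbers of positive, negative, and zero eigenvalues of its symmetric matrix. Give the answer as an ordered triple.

(3, 0, 1)

The symmetric matrix is A = [[17, 0, 23, 3], [0, 0, 0, 0], [23, 0, 32, 7], [3, 0, 7, 11]].
Congruent diagonalization of A (simultaneous row and column reduction) yields pivots 17, 0, 15/17, 2/3.
So there are 3 positive, 1 zero pivots.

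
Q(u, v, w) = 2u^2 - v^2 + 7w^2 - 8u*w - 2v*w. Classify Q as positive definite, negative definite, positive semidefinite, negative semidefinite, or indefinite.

The associated matrix is A = [[2, 0, -4], [0, -1, -1], [-4, -1, 7]].
Symmetric row and column elimination reduces A to a congruent diagonal form with pivots 2, -1, 0.
That gives 1 positive, 1 negative, 1 zero pivots.
Hence Q is indefinite.

indefinite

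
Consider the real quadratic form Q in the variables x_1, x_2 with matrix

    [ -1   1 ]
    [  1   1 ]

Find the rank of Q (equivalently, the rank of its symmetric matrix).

2

Congruent diagonalization of A (simultaneous row and column reduction) yields pivots -1, 2.
Counting signs: 1 positive, 1 negative.
The rank is the number of nonzero pivots: 2.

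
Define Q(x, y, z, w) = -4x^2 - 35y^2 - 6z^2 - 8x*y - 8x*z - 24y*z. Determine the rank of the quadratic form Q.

3

Write A = [[-4, -4, -4, 0], [-4, -35, -12, 0], [-4, -12, -6, 0], [0, 0, 0, 0]].
Congruent diagonalization of A (simultaneous row and column reduction) yields pivots -4, -31, 2/31, 0.
So there are 1 positive, 2 negative, 1 zero pivots.
The rank is the number of nonzero pivots: 3.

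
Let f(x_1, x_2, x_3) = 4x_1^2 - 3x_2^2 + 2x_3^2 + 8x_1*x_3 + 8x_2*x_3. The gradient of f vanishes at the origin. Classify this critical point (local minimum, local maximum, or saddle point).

saddle point

The Hessian at the origin is H = [[8, 0, 8], [0, -6, 8], [8, 8, 4]].
Row-reducing H symmetrically gives the diagonal entries 8, -6, 20/3.
That gives 2 positive, 1 negative pivots.
H is indefinite, so the origin is a saddle point.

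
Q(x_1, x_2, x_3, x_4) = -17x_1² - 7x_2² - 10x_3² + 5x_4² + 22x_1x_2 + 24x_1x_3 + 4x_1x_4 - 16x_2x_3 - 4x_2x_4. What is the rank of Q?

The associated matrix is A = [[-17, 11, 12, 2], [11, -7, -8, -2], [12, -8, -10, 0], [2, -2, 0, 5]].
Congruent diagonalization of A (simultaneous row and column reduction) yields pivots -17, 2/17, -2, 1.
Counting signs: 2 positive, 2 negative.
The rank is the number of nonzero pivots: 4.

4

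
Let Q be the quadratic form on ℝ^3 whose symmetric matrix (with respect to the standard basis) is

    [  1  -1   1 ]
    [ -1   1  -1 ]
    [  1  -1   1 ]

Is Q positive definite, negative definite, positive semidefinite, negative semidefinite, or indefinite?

Row-reducing A symmetrically gives the diagonal entries 1, 0, 0.
Counting signs: 1 positive, 2 zero.
Hence Q is positive semidefinite.

positive semidefinite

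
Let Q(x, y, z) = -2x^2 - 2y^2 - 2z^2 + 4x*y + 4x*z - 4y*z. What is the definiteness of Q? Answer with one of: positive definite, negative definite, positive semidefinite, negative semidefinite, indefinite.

Write A = [[-2, 2, 2], [2, -2, -2], [2, -2, -2]].
Row-reducing A symmetrically gives the diagonal entries -2, 0, 0.
Counting signs: 1 negative, 2 zero.
Hence Q is negative semidefinite.

negative semidefinite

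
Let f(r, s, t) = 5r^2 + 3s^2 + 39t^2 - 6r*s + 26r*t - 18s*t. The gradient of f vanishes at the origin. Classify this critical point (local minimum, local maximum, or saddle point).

The Hessian at the origin is H = [[10, -6, 26], [-6, 6, -18], [26, -18, 78]].
Row-reducing H symmetrically gives the diagonal entries 10, 12/5, 8.
That gives 3 positive pivots.
H is positive definite, so the origin is a strict local minimum.

local minimum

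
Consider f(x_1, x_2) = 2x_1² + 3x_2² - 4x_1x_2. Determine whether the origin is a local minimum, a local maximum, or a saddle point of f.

local minimum

The Hessian at the origin is H = [[4, -4], [-4, 6]].
det H = 4·6 − (-4)² = 8 > 0 and H[1,1] = 4 > 0, so H is positive definite.
Therefore the origin is a local minimum.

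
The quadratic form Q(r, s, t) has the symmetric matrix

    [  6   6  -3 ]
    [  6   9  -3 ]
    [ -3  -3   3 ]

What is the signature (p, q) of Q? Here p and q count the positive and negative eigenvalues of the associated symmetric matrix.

Congruent diagonalization of A (simultaneous row and column reduction) yields pivots 6, 3, 3/2.
Counting signs: 3 positive.

(3, 0)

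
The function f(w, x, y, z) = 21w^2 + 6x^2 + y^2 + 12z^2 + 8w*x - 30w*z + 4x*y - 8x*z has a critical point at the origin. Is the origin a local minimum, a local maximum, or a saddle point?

The Hessian at the origin is H = [[42, 8, 0, -30], [8, 12, 4, -8], [0, 4, 2, 0], [-30, -8, 0, 24]].
Applying the same elementary operations to the rows and columns of H produces a congruent diagonal matrix with entries 42, 220/21, 26/55, 6/13.
Counting signs: 4 positive.
H is positive definite, so the origin is a strict local minimum.

local minimum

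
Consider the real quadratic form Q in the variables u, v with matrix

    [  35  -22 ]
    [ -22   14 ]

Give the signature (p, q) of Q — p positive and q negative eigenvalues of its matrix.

An LDLᵀ factorisation of A has diagonal entries 35, 6/35.
Counting signs: 2 positive.

(2, 0)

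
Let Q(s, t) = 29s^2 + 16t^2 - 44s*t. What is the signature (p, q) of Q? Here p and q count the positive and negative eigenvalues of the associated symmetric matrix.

The associated matrix is A = [[29, -22], [-22, 16]].
Applying the same elementary operations to the rows and columns of A produces a congruent diagonal matrix with entries 29, -20/29.
Counting signs: 1 positive, 1 negative.

(1, 1)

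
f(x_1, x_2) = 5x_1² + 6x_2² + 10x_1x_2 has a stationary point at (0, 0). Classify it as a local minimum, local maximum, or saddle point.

local minimum

The Hessian at the origin is H = [[10, 10], [10, 12]].
det H = 10·12 − (10)² = 20 > 0 and H[1,1] = 10 > 0, so H is positive definite.
Therefore the origin is a local minimum.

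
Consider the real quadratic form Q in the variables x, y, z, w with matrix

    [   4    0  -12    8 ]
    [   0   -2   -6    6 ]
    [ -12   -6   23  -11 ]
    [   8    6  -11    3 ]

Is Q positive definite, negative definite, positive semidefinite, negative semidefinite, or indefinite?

indefinite

Applying the same elementary operations to the rows and columns of A produces a congruent diagonal matrix with entries 4, -2, 5, 0.
That gives 2 positive, 1 negative, 1 zero pivots.
Hence Q is indefinite.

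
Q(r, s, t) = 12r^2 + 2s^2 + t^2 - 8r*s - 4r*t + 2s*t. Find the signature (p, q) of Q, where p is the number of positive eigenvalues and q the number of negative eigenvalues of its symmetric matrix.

(3, 0)

Write A = [[12, -4, -2], [-4, 2, 1], [-2, 1, 1]].
An LDLᵀ factorisation of A has diagonal entries 12, 2/3, 1/2.
That gives 3 positive pivots.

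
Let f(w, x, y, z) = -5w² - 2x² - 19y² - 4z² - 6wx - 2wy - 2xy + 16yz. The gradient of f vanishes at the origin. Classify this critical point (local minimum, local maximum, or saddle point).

The Hessian at the origin is H = [[-10, -6, -2, 0], [-6, -4, -2, 0], [-2, -2, -38, 16], [0, 0, 16, -8]].
Row-reducing H symmetrically gives the diagonal entries -10, -2/5, -36, -8/9.
Counting signs: 4 negative.
H is negative definite, so the origin is a strict local maximum.

local maximum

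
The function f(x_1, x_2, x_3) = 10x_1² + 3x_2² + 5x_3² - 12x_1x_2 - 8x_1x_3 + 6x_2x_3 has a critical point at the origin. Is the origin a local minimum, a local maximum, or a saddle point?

The Hessian at the origin is H = [[20, -12, -8], [-12, 6, 6], [-8, 6, 10]].
Applying the same elementary operations to the rows and columns of H produces a congruent diagonal matrix with entries 20, -6/5, 8.
That gives 2 positive, 1 negative pivots.
H is indefinite, so the origin is a saddle point.

saddle point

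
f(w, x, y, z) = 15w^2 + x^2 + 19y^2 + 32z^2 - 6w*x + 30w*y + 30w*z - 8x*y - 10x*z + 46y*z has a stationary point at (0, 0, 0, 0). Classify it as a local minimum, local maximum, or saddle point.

The Hessian at the origin is H = [[30, -6, 30, 30], [-6, 2, -8, -10], [30, -8, 38, 46], [30, -10, 46, 64]].
Applying the same elementary operations to the rows and columns of H produces a congruent diagonal matrix with entries 30, 4/5, 3, 2.
That gives 4 positive pivots.
H is positive definite, so the origin is a strict local minimum.

local minimum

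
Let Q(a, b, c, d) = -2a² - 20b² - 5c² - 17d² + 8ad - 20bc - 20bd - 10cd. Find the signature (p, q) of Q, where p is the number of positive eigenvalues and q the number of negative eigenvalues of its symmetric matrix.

(0, 3)

Write A = [[-2, 0, 0, 4], [0, -20, -10, -10], [0, -10, -5, -5], [4, -10, -5, -17]].
Applying the same elementary operations to the rows and columns of A produces a congruent diagonal matrix with entries -2, -20, 0, -4.
Counting signs: 3 negative, 1 zero.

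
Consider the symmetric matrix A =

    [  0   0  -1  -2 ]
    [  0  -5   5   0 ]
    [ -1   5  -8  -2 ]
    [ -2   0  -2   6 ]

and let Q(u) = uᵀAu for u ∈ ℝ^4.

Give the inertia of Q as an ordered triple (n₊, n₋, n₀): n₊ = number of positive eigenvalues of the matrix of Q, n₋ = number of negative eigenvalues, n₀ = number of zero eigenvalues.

(2, 2, 0)

By Sylvester's law of inertia any congruent diagonalization of A has 2 positive, 2 negative and 0 zero entries.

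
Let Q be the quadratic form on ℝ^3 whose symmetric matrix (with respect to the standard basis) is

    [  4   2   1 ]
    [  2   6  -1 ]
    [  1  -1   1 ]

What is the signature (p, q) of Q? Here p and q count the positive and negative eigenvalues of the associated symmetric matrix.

Applying the same elementary operations to the rows and columns of A produces a congruent diagonal matrix with entries 4, 5, 3/10.
That gives 3 positive pivots.

(3, 0)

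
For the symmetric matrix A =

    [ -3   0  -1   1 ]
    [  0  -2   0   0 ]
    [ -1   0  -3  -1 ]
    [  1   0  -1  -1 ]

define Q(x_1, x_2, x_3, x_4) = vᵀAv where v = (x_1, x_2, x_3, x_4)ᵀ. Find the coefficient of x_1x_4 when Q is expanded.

2

The coefficient of x_1x_4 is A[1,4] + A[4,1] = 2·1 = 2.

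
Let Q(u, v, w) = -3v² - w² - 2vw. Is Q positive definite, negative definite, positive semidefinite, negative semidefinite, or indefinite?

negative semidefinite

The symmetric matrix is A = [[0, 0, 0], [0, -3, -1], [0, -1, -1]].
Congruent diagonalization of A (simultaneous row and column reduction) yields pivots 0, -3, -2/3.
That gives 2 negative, 1 zero pivots.
Hence Q is negative semidefinite.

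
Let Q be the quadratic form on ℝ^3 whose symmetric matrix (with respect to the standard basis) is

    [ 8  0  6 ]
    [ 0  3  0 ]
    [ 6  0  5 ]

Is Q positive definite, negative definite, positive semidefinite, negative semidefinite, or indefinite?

positive definite

Leading principal minors: Δ_1 = 8, Δ_2 = 24, Δ_3 = 12.
All leading principal minors are positive, so by Sylvester's criterion Q is positive definite.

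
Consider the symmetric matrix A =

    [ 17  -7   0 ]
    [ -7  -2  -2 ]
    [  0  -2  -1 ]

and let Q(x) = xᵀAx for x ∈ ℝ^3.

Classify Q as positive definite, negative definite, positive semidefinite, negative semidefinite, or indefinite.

indefinite

An LDLᵀ factorisation of A has diagonal entries 17, -83/17, -15/83.
That gives 1 positive, 2 negative pivots.
Hence Q is indefinite.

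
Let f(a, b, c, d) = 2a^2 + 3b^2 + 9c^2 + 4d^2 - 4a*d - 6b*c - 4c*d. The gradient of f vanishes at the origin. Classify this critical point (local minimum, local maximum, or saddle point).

The Hessian at the origin is H = [[4, 0, 0, -4], [0, 6, -6, 0], [0, -6, 18, -4], [-4, 0, -4, 8]].
Applying the same elementary operations to the rows and columns of H produces a congruent diagonal matrix with entries 4, 6, 12, 8/3.
Counting signs: 4 positive.
H is positive definite, so the origin is a strict local minimum.

local minimum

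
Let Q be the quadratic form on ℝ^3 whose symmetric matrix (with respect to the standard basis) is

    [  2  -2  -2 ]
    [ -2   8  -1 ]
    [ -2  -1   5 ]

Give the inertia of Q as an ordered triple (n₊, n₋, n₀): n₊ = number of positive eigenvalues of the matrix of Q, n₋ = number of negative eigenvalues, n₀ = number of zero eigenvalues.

(3, 0, 0)

Congruent diagonalization of A (simultaneous row and column reduction) yields pivots 2, 6, 3/2.
So there are 3 positive pivots.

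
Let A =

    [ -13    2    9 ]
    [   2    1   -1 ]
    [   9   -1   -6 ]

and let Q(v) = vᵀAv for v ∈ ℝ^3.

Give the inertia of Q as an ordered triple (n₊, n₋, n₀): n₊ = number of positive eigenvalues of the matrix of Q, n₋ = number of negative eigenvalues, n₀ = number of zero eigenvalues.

Row-reducing A symmetrically gives the diagonal entries -13, 17/13, 2/17.
That gives 2 positive, 1 negative pivots.

(2, 1, 0)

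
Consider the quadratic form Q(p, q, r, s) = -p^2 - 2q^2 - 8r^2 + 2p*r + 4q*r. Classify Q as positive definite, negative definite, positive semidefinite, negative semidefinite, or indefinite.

The symmetric matrix is A = [[-1, 0, 1, 0], [0, -2, 2, 0], [1, 2, -8, 0], [0, 0, 0, 0]].
Symmetric row and column elimination reduces A to a congruent diagonal form with pivots -1, -2, -5, 0.
So there are 3 negative, 1 zero pivots.
Hence Q is negative semidefinite.

negative semidefinite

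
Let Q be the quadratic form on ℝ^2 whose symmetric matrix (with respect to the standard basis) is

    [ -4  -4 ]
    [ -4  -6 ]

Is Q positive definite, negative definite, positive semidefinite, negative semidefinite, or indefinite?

negative definite

For the 2×2 matrix [[-4, -4], [-4, -6]]: det = -4·-6 − (-4)² = 8, trace = -10.
det > 0 so both eigenvalues share the sign of the trace; trace = -10 < 0 ⇒ both negative.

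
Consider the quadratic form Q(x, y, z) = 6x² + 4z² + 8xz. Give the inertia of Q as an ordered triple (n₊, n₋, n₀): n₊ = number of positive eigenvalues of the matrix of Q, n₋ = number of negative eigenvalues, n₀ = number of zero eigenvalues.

The associated matrix is A = [[6, 0, 4], [0, 0, 0], [4, 0, 4]].
Congruent diagonalization of A (simultaneous row and column reduction) yields pivots 6, 0, 4/3.
So there are 2 positive, 1 zero pivots.

(2, 0, 1)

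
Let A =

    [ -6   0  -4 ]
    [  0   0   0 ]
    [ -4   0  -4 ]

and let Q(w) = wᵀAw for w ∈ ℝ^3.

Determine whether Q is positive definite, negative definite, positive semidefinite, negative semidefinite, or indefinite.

negative semidefinite

Applying the same elementary operations to the rows and columns of A produces a congruent diagonal matrix with entries -6, 0, -4/3.
That gives 2 negative, 1 zero pivots.
Hence Q is negative semidefinite.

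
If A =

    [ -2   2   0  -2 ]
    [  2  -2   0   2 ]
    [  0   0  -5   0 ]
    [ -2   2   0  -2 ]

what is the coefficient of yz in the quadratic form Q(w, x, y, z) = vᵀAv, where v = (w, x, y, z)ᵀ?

0

The coefficient of yz is A[3,4] + A[4,3] = 2·0 = 0.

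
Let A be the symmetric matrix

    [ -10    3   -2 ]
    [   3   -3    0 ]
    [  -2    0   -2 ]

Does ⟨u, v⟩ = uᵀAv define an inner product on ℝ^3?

Applying the same elementary operations to the rows and columns of A produces a congruent diagonal matrix with entries -10, -21/10, -10/7.
So there are 3 negative pivots.
Hence Q is negative definite.
⟨·,·⟩ is an inner product exactly when A is positive definite.

no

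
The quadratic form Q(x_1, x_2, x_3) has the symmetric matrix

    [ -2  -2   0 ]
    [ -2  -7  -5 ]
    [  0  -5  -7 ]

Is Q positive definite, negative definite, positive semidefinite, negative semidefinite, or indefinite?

negative definite

Row-reducing A symmetrically gives the diagonal entries -2, -5, -2.
So there are 3 negative pivots.
Hence Q is negative definite.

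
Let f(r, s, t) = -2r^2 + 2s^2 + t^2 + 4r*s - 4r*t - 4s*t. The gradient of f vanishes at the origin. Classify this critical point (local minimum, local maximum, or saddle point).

The Hessian at the origin is H = [[-4, 4, -4], [4, 4, -4], [-4, -4, 2]].
Congruent diagonalization of H (simultaneous row and column reduction) yields pivots -4, 8, -2.
Counting signs: 1 positive, 2 negative.
H is indefinite, so the origin is a saddle point.

saddle point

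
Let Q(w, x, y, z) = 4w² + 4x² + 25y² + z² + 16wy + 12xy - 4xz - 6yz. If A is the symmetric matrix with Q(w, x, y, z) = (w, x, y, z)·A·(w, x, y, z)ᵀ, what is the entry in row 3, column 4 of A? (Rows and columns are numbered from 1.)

-3

The coefficient of y·z in Q is -6. For a symmetric A this equals A[3,4] + A[4,3] = 2·A[3,4].
So A[3,4] = -6/2 = -3.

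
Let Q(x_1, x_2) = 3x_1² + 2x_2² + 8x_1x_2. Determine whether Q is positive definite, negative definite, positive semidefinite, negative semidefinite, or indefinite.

The symmetric matrix of Q is [[3, 4], [4, 2]].
For the 2×2 matrix [[3, 4], [4, 2]]: det = 3·2 − (4)² = -10, trace = 5.
det < 0 so the eigenvalues have opposite signs; the form is indefinite.

indefinite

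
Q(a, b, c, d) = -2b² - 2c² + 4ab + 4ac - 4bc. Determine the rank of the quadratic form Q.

The symmetric matrix is A = [[0, 2, 2, 0], [2, -2, -2, 0], [2, -2, -2, 0], [0, 0, 0, 0]].
Row reduction of A gives 2 nonzero rows, so rank A = 2.

2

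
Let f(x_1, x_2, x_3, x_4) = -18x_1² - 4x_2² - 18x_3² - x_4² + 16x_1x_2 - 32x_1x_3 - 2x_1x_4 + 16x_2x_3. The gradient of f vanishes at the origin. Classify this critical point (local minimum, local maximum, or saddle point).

local maximum

The Hessian at the origin is H = [[-36, 16, -32, -2], [16, -8, 16, 0], [-32, 16, -36, 0], [-2, 0, 0, -2]].
Applying the same elementary operations to the rows and columns of H produces a congruent diagonal matrix with entries -36, -8/9, -4, -1.
That gives 4 negative pivots.
H is negative definite, so the origin is a strict local maximum.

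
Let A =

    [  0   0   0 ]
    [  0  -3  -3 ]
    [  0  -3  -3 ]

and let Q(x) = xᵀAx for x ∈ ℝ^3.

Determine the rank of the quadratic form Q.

Symmetric row and column elimination reduces A to a congruent diagonal form with pivots 0, -3, 0.
So there are 1 negative, 2 zero pivots.
The rank is the number of nonzero pivots: 1.

1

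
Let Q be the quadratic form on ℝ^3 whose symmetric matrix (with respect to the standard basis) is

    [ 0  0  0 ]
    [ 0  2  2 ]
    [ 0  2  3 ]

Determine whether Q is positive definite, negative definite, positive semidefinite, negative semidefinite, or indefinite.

positive semidefinite

Symmetric row and column elimination reduces A to a congruent diagonal form with pivots 0, 2, 1.
So there are 2 positive, 1 zero pivots.
Hence Q is positive semidefinite.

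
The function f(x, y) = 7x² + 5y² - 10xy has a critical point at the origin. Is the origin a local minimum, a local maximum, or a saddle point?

The Hessian at the origin is H = [[14, -10], [-10, 10]].
det H = 14·10 − (-10)² = 40 > 0 and H[1,1] = 14 > 0, so H is positive definite.
Therefore the origin is a local minimum.

local minimum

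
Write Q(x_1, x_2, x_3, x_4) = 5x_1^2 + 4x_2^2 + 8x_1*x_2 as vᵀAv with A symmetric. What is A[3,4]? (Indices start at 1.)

0

The coefficient of x_3·x_4 in Q is 0. For a symmetric A this equals A[3,4] + A[4,3] = 2·A[3,4].
So A[3,4] = 0/2 = 0.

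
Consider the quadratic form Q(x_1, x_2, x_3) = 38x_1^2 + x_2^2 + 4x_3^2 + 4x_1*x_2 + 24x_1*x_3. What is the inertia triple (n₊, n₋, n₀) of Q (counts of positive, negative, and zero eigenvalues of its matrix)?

The symmetric matrix is A = [[38, 2, 12], [2, 1, 0], [12, 0, 4]].
Applying the same elementary operations to the rows and columns of A produces a congruent diagonal matrix with entries 38, 17/19, -4/17.
That gives 2 positive, 1 negative pivots.

(2, 1, 0)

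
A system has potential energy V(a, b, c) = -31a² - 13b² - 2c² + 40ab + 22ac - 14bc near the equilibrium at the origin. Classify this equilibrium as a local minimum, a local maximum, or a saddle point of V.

saddle point

The Hessian at the origin is H = [[-62, 40, 22], [40, -26, -14], [22, -14, -4]].
Congruent diagonalization of H (simultaneous row and column reduction) yields pivots -62, -6/31, 4.
Counting signs: 1 positive, 2 negative.
H is indefinite, so the origin is a saddle point.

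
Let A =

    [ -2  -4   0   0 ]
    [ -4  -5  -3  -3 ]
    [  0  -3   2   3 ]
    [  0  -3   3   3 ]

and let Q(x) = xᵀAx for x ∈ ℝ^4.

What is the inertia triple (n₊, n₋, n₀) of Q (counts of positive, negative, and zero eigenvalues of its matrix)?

(1, 2, 1)

Congruent diagonalization of A (simultaneous row and column reduction) yields pivots -2, 3, -1, 0.
Counting signs: 1 positive, 2 negative, 1 zero.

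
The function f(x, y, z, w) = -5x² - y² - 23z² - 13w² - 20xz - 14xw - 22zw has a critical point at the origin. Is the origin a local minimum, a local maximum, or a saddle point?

The Hessian at the origin is H = [[-10, 0, -20, -14], [0, -2, 0, 0], [-20, 0, -46, -22], [-14, 0, -22, -26]].
Row-reducing H symmetrically gives the diagonal entries -10, -2, -6, -2/5.
That gives 4 negative pivots.
H is negative definite, so the origin is a strict local maximum.

local maximum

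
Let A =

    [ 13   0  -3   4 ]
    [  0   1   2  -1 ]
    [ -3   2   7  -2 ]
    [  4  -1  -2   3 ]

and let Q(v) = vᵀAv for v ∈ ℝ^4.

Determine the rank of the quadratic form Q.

An LDLᵀ factorisation of A has diagonal entries 13, 1, 30/13, 2/5.
Counting signs: 4 positive.
The rank is the number of nonzero pivots: 4.

4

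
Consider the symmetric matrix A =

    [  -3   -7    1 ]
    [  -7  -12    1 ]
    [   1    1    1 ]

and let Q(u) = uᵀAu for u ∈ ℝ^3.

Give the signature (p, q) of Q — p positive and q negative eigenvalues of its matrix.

(2, 1)

Symmetric row and column elimination reduces A to a congruent diagonal form with pivots -3, 13/3, 12/13.
That gives 2 positive, 1 negative pivots.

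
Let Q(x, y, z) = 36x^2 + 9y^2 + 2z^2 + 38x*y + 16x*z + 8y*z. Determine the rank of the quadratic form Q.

3

The associated matrix is A = [[36, 19, 8], [19, 9, 4], [8, 4, 2]].
Symmetric row and column elimination reduces A to a congruent diagonal form with pivots 36, -37/36, 10/37.
That gives 2 positive, 1 negative pivots.
The rank is the number of nonzero pivots: 3.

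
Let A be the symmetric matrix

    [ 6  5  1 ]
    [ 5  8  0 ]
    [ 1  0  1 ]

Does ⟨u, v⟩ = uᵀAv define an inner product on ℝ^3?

Applying the same elementary operations to the rows and columns of A produces a congruent diagonal matrix with entries 6, 23/6, 15/23.
That gives 3 positive pivots.
Hence Q is positive definite.
⟨·,·⟩ is an inner product exactly when A is positive definite.

yes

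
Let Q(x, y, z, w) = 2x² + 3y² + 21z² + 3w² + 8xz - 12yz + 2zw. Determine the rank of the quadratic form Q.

4

The associated matrix is A = [[2, 0, 4, 0], [0, 3, -6, 0], [4, -6, 21, 1], [0, 0, 1, 3]].
Row-reducing A symmetrically gives the diagonal entries 2, 3, 1, 2.
So there are 4 positive pivots.
The rank is the number of nonzero pivots: 4.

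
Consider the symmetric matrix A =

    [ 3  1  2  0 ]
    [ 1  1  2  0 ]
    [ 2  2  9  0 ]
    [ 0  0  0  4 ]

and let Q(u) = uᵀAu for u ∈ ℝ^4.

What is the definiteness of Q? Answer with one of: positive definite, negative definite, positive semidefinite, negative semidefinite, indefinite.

positive definite

Symmetric row and column elimination reduces A to a congruent diagonal form with pivots 3, 2/3, 5, 4.
So there are 4 positive pivots.
Hence Q is positive definite.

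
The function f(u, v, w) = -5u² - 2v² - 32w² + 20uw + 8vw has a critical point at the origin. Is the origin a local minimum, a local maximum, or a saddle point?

The Hessian at the origin is H = [[-10, 0, 20], [0, -4, 8], [20, 8, -64]].
An LDLᵀ factorisation of H has diagonal entries -10, -4, -8.
So there are 3 negative pivots.
H is negative definite, so the origin is a strict local maximum.

local maximum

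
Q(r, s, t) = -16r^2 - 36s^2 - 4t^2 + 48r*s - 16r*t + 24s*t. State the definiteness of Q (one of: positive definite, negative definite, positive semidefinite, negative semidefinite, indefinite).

negative semidefinite

The symmetric matrix is A = [[-16, 24, -8], [24, -36, 12], [-8, 12, -4]].
Row-reducing A symmetrically gives the diagonal entries -16, 0, 0.
Counting signs: 1 negative, 2 zero.
Hence Q is negative semidefinite.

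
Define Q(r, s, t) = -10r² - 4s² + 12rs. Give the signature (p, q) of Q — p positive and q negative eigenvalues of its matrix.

The symmetric matrix is A = [[-10, 6, 0], [6, -4, 0], [0, 0, 0]].
Row-reducing A symmetrically gives the diagonal entries -10, -2/5, 0.
Counting signs: 2 negative, 1 zero.

(0, 2)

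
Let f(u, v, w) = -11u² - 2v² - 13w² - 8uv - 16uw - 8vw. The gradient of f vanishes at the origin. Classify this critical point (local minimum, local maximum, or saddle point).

The Hessian at the origin is H = [[-22, -8, -16], [-8, -4, -8], [-16, -8, -26]].
Row-reducing H symmetrically gives the diagonal entries -22, -12/11, -10.
That gives 3 negative pivots.
H is negative definite, so the origin is a strict local maximum.

local maximum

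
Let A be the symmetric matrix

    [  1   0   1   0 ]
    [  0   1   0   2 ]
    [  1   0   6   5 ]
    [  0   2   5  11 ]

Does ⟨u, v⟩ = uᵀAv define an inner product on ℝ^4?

yes

Leading principal minors: Δ_1 = 1, Δ_2 = 1, Δ_3 = 5, Δ_4 = 10.
All leading principal minors are positive, so by Sylvester's criterion Q is positive definite.
⟨·,·⟩ is an inner product exactly when A is positive definite.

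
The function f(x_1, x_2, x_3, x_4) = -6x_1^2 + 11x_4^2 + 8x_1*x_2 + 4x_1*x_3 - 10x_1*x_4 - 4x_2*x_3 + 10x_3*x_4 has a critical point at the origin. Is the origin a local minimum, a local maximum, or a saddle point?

saddle point

The Hessian at the origin is H = [[-12, 8, 4, -10], [8, 0, -4, 0], [4, -4, 0, 10], [-10, 0, 10, 22]].
Symmetric row and column elimination reduces H to a congruent diagonal form with pivots -12, 16/3, 1, -3.
That gives 2 positive, 2 negative pivots.
H is indefinite, so the origin is a saddle point.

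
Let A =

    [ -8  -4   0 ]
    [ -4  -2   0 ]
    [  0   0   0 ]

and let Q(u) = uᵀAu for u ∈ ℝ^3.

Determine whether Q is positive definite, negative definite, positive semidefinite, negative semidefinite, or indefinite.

Applying the same elementary operations to the rows and columns of A produces a congruent diagonal matrix with entries -8, 0, 0.
Counting signs: 1 negative, 2 zero.
Hence Q is negative semidefinite.

negative semidefinite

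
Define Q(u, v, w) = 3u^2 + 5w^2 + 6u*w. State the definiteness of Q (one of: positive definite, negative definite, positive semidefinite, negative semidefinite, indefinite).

positive semidefinite

The symmetric matrix is A = [[3, 0, 3], [0, 0, 0], [3, 0, 5]].
Congruent diagonalization of A (simultaneous row and column reduction) yields pivots 3, 0, 2.
So there are 2 positive, 1 zero pivots.
Hence Q is positive semidefinite.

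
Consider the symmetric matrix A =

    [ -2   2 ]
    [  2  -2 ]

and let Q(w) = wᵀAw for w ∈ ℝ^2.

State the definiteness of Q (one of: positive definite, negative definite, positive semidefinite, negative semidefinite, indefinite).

negative semidefinite

For the 2×2 matrix [[-2, 2], [2, -2]]: det = -2·-2 − (2)² = 0, trace = -4.
det = 0 so one eigenvalue is zero; the form is semidefinite with the sign of the trace.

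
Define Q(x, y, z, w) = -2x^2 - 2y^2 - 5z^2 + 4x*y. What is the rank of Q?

The symmetric matrix is A = [[-2, 2, 0, 0], [2, -2, 0, 0], [0, 0, -5, 0], [0, 0, 0, 0]].
Applying the same elementary operations to the rows and columns of A produces a congruent diagonal matrix with entries -2, 0, -5, 0.
That gives 2 negative, 2 zero pivots.
The rank is the number of nonzero pivots: 2.

2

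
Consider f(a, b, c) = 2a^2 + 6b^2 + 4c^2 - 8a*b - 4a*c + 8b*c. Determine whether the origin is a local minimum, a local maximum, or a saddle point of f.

The Hessian at the origin is H = [[4, -8, -4], [-8, 12, 8], [-4, 8, 8]].
An LDLᵀ factorisation of H has diagonal entries 4, -4, 4.
Counting signs: 2 positive, 1 negative.
H is indefinite, so the origin is a saddle point.

saddle point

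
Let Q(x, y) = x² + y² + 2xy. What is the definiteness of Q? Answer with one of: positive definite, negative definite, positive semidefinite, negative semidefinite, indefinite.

positive semidefinite

The symmetric matrix of Q is [[1, 1], [1, 1]].
For the 2×2 matrix [[1, 1], [1, 1]]: det = 1·1 − (1)² = 0, trace = 2.
det = 0 so one eigenvalue is zero; the form is semidefinite with the sign of the trace.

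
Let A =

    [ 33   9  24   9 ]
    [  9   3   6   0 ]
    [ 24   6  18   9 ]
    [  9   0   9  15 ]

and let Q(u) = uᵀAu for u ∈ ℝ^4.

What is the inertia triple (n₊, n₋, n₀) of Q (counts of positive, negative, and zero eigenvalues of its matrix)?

Applying the same elementary operations to the rows and columns of A produces a congruent diagonal matrix with entries 33, 6/11, 0, 3/2.
So there are 3 positive, 1 zero pivots.

(3, 0, 1)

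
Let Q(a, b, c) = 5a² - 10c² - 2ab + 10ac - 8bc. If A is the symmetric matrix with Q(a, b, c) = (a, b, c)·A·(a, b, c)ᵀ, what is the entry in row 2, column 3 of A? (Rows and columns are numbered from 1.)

The coefficient of b·c in Q is -8. For a symmetric A this equals A[2,3] + A[3,2] = 2·A[2,3].
So A[2,3] = -8/2 = -4.

-4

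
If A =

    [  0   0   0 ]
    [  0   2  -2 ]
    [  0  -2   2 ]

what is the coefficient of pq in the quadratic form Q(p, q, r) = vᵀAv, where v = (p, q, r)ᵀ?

0

The coefficient of pq is A[1,2] + A[2,1] = 2·0 = 0.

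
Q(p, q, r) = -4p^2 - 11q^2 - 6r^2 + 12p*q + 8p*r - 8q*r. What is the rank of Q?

Write A = [[-4, 6, 4], [6, -11, -4], [4, -4, -6]].
Symmetric row and column elimination reduces A to a congruent diagonal form with pivots -4, -2, 0.
That gives 2 negative, 1 zero pivots.
The rank is the number of nonzero pivots: 2.

2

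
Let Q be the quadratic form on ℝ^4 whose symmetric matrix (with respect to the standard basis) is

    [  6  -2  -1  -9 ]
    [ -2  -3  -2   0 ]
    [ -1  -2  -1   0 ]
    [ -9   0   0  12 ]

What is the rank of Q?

4

Applying the same elementary operations to the rows and columns of A produces a congruent diagonal matrix with entries 6, -11/3, 7/22, 3/7.
Counting signs: 3 positive, 1 negative.
The rank is the number of nonzero pivots: 4.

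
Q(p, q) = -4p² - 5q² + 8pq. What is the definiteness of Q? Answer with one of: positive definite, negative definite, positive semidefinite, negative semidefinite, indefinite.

The symmetric matrix is A = [[-4, 4], [4, -5]].
Row-reducing A symmetrically gives the diagonal entries -4, -1.
So there are 2 negative pivots.
Hence Q is negative definite.

negative definite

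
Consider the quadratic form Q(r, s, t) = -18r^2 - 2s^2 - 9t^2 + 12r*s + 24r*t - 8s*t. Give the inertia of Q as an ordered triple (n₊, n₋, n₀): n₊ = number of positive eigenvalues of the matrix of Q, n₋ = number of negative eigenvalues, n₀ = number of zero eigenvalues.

The symmetric matrix is A = [[-18, 6, 12], [6, -2, -4], [12, -4, -9]].
Symmetric row and column elimination reduces A to a congruent diagonal form with pivots -18, 0, -1.
So there are 2 negative, 1 zero pivots.

(0, 2, 1)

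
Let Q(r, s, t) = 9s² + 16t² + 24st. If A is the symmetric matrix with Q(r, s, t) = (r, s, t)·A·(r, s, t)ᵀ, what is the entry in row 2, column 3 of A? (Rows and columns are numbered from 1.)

The coefficient of s·t in Q is 24. For a symmetric A this equals A[2,3] + A[3,2] = 2·A[2,3].
So A[2,3] = 24/2 = 12.

12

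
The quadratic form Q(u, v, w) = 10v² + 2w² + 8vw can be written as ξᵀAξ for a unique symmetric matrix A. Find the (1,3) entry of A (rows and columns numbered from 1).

The coefficient of u·w in Q is 0. For a symmetric A this equals A[1,3] + A[3,1] = 2·A[1,3].
So A[1,3] = 0/2 = 0.

0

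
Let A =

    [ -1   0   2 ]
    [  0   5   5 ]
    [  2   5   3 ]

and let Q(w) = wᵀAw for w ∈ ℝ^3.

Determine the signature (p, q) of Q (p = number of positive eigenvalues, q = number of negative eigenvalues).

(2, 1)

Row-reducing A symmetrically gives the diagonal entries -1, 5, 2.
That gives 2 positive, 1 negative pivots.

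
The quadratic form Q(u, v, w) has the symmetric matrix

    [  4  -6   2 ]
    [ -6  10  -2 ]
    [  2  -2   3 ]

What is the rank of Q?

An LDLᵀ factorisation of A has diagonal entries 4, 1, 1.
Counting signs: 3 positive.
The rank is the number of nonzero pivots: 3.

3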